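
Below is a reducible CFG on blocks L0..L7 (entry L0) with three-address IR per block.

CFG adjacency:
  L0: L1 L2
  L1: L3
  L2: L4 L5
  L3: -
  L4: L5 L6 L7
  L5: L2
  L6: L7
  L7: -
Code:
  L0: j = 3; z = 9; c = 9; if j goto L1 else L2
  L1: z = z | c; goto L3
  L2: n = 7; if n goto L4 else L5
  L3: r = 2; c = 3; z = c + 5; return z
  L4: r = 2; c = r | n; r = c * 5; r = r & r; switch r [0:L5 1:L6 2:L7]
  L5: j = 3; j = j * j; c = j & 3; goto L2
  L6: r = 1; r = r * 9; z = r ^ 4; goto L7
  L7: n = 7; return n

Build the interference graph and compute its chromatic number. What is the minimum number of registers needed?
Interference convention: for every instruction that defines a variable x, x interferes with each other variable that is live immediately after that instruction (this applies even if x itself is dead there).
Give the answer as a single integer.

Answer: 3

Working:
Block summaries:
  L0: {c,j,z} / ∅
  L1: {z} / {c,z}
  L2: {n} / ∅
  L3: {c,r,z} / ∅
  L4: {c,r} / {n}
  L5: {c,j} / ∅
  L6: {r,z} / ∅
  L7: {n} / ∅

Backward fixpoint:
  L0 li=∅ lo={c,z}
  L1 li={c,z} lo=∅
  L2 li=∅ lo={n}
  L3 li=∅ lo=∅
  L4 li={n} lo=∅
  L5 li=∅ lo=∅
  L6 li=∅ lo=∅
  L7 li=∅ lo=∅

Conflict graph:
  c — {j,z}
  j — {c,z}
  n — {r}
  r — {n}
  z — {c,j}

Chromatic number:
  lower bound: {c,j,z} mutually conflict ⇒ χ ≥ 3
  3-colouring: r0={c,n}  r1={j,r}  r2={z}
  χ = 3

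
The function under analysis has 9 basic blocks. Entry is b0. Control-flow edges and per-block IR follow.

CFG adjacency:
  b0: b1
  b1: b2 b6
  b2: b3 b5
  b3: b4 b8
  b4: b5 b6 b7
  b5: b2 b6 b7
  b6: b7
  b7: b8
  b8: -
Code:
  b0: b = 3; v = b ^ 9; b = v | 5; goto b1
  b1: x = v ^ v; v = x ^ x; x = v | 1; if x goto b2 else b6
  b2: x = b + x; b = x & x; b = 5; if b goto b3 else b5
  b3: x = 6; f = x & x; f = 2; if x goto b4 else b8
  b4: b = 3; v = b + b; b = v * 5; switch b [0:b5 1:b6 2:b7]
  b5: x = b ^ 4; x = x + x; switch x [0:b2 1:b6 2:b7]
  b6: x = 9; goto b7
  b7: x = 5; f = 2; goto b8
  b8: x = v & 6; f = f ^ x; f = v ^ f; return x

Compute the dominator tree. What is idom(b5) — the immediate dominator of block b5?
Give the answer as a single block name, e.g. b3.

idom tree: b1←b0 b2←b1 b3←b2 b4←b3 b5←b2 b6←b1 b7←b1 b8←b1
Dom∩ at merges:
  b2: preds {b1,b5}: {b0,b1} ∩ {b0,b1,b2,b5} = {b0,b1}; idom=b1
  b5: preds {b2,b4}: {b0,b1,b2} ∩ {b0,b1,b2,b3,b4} = {b0,b1,b2}; idom=b2
  b6: preds {b1,b4,b5}: {b0,b1} ∩ {b0,b1,b2,b3,b4} ∩ {b0,b1,b2,b5} = {b0,b1}; idom=b1
  b7: preds {b4,b5,b6}: {b0,b1,b2,b3,b4} ∩ {b0,b1,b2,b5} ∩ {b0,b1,b6} = {b0,b1}; idom=b1
  b8: preds {b3,b7}: {b0,b1,b2,b3} ∩ {b0,b1,b7} = {b0,b1}; idom=b1

idom(b5) = b2

Answer: b2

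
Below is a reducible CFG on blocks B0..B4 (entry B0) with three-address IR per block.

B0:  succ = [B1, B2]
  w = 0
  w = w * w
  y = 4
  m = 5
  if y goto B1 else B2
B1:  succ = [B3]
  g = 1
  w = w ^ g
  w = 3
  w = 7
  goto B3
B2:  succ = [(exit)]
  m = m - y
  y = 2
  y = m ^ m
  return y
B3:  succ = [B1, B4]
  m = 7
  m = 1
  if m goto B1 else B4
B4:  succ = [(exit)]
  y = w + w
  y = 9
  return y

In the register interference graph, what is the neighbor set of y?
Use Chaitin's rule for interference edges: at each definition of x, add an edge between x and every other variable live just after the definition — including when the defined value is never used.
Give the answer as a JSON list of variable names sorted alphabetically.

Block summaries:
  B0: def={m,w,y} ue=∅
  B1: def={g,w} ue={w}
  B2: def={m,y} ue={m,y}
  B3: def={m} ue=∅
  B4: def={y} ue={w}

Liveness:
  B0: in=∅ out={m,w,y}
  B1: in={w} out={w}
  B2: in={m,y} out=∅
  B3: in={w} out={w}
  B4: in={w} out=∅

Interfere edges:
  g↔{w}
  m↔{w,y}
  w↔{g,m,y}
  y↔{m,w}

N(y) = ["m", "w"]

Answer: ["m", "w"]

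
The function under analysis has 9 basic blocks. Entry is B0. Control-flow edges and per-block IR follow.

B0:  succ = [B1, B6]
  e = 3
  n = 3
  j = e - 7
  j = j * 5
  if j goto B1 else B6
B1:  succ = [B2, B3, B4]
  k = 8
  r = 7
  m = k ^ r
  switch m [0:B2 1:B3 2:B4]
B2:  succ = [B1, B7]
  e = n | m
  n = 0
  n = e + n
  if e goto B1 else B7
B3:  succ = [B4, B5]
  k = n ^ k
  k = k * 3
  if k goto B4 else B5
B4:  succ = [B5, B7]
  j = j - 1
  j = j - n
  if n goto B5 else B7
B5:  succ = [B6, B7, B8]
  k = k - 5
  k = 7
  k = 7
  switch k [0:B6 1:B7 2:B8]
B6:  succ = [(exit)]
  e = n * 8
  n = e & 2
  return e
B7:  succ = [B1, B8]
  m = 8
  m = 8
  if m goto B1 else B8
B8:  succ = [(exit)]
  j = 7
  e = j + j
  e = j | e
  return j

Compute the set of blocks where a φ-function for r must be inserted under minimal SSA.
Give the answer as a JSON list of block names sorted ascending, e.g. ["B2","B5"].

Answer: ["B1", "B6"]

Analysis:
idom tree: B1←B0 B2←B1 B3←B1 B4←B1 B5←B1 B6←B0 B7←B1 B8←B1
Join-block Dom:
  B1: preds {B0,B2,B7}: {B0} ∩ {B0,B1,B2} ∩ {B0,B1,B7} = {B0}; idom=B0
  B4: preds {B1,B3}: {B0,B1} ∩ {B0,B1,B3} = {B0,B1}; idom=B1
  B5: preds {B3,B4}: {B0,B1,B3} ∩ {B0,B1,B4} = {B0,B1}; idom=B1
  B6: preds {B0,B5}: {B0} ∩ {B0,B1,B5} = {B0}; idom=B0
  B7: preds {B2,B4,B5}: {B0,B1,B2} ∩ {B0,B1,B4} ∩ {B0,B1,B5} = {B0,B1}; idom=B1
  B8: preds {B5,B7}: {B0,B1,B5} ∩ {B0,B1,B7} = {B0,B1}; idom=B1

Frontier:
  B1←B0: walk · to B0
  B1←B2: walk B2→B1 to B0
  B1←B7: walk B7→B1 to B0
  B4←B1: walk · to B1
  B4←B3: walk B3 to B1
  B5←B3: walk B3 to B1
  B5←B4: walk B4 to B1
  B6←B0: walk · to B0
  B6←B5: walk B5→B1 to B0
  B7←B2: walk B2 to B1
  B7←B4: walk B4 to B1
  B7←B5: walk B5 to B1
  B8←B5: walk B5 to B1
  B8←B7: walk B7 to B1
  DF(B0)=∅
  DF(B1)={B1,B6}
  DF(B2)={B1,B7}
  DF(B3)={B4,B5}
  DF(B4)={B5,B7}
  DF(B5)={B6,B7,B8}
  DF(B6)=∅
  DF(B7)={B1,B8}
  DF(B8)=∅

φ for r: defs {B1}
  DF⁺ = {B1,B6}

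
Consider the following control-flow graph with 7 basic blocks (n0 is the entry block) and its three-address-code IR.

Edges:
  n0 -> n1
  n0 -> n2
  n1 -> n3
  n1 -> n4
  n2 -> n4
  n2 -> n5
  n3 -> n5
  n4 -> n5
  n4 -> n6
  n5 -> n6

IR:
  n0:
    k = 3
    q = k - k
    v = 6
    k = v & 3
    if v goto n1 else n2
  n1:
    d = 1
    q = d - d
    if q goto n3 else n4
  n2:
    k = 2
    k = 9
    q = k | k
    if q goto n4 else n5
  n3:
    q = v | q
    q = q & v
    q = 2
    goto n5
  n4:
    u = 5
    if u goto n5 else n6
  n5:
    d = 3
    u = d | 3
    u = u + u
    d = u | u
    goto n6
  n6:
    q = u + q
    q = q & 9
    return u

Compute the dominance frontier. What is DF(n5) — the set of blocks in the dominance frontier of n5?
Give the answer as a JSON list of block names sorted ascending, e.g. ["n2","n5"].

idom tree: n1←n0 n2←n0 n3←n1 n4←n0 n5←n0 n6←n0
Dom∩ at merges:
  n4: preds {n1,n2}: {n0,n1} ∩ {n0,n2} = {n0}; idom=n0
  n5: preds {n2,n3,n4}: {n0,n2} ∩ {n0,n1,n3} ∩ {n0,n4} = {n0}; idom=n0
  n6: preds {n4,n5}: {n0,n4} ∩ {n0,n5} = {n0}; idom=n0

Frontier:
  join n4 pred n1: n1 stop@n0
  join n4 pred n2: n2 stop@n0
  join n5 pred n2: n2 stop@n0
  join n5 pred n3: n3→n1 stop@n0
  join n5 pred n4: n4 stop@n0
  join n6 pred n4: n4 stop@n0
  join n6 pred n5: n5 stop@n0
  DF(n0)=∅
  DF(n1)={n4,n5}
  DF(n2)={n4,n5}
  DF(n3)={n5}
  DF(n4)={n5,n6}
  DF(n5)={n6}
  DF(n6)=∅

DF(n5) = ["n6"]

Answer: ["n6"]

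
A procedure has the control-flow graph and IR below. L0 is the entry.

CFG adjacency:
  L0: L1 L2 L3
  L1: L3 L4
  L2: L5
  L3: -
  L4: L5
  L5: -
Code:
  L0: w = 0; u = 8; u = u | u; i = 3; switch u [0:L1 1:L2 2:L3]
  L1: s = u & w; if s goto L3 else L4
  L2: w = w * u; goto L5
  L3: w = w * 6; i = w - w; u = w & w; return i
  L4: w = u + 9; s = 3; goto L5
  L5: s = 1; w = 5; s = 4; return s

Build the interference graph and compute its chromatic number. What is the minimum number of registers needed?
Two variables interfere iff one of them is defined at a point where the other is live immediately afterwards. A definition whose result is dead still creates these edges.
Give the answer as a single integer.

Answer: 3

Derivation:
def/use:
  L0: {i,u,w} / ∅
  L1: {s} / {u,w}
  L2: {w} / {u,w}
  L3: {i,u,w} / {w}
  L4: {s,w} / {u}
  L5: {s,w} / ∅

Live sets:
  L0 li=∅ lo={u,w}
  L1 li={u,w} lo={u,w}
  L2 li={u,w} lo=∅
  L3 li={w} lo=∅
  L4 li={u} lo=∅
  L5 li=∅ lo=∅

Interference:
  i↔{u,w}
  s↔{u,w}
  u↔{i,s,w}
  w↔{i,s,u}

Colouring:
  {i,u,w} pairwise interfere (3-clique) ⇒ χ ≥ 3
  assign i→R2 s→R2 u→R0 w→R1 — no edge inside a register ⇒ χ ≤ 3
  χ = 3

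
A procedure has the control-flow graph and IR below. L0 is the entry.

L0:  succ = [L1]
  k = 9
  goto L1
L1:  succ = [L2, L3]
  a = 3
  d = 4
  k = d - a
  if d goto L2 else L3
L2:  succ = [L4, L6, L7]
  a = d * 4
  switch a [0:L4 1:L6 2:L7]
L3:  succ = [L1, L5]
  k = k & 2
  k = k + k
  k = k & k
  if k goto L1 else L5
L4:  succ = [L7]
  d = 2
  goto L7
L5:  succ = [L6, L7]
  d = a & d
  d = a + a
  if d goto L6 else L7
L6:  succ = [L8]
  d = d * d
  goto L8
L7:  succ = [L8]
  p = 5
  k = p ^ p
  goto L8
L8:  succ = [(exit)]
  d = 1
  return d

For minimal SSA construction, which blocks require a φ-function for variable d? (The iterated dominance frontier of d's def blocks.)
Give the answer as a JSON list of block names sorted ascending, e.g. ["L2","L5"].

Answer: ["L1", "L6", "L7", "L8"]

Working:
idom tree: L1←L0 L2←L1 L3←L1 L4←L2 L5←L3 L6←L1 L7←L1 L8←L1
Dom at joins:
  L1: preds {L0,L3}: {L0} ∩ {L0,L1,L3} = {L0}; idom=L0
  L6: preds {L2,L5}: {L0,L1,L2} ∩ {L0,L1,L3,L5} = {L0,L1}; idom=L1
  L7: preds {L2,L4,L5}: {L0,L1,L2} ∩ {L0,L1,L2,L4} ∩ {L0,L1,L3,L5} = {L0,L1}; idom=L1
  L8: preds {L6,L7}: {L0,L1,L6} ∩ {L0,L1,L7} = {L0,L1}; idom=L1

DF derivation:
  join L1 pred L0: · stop@L0
  join L1 pred L3: L3→L1 stop@L0
  join L6 pred L2: L2 stop@L1
  join L6 pred L5: L5→L3 stop@L1
  join L7 pred L2: L2 stop@L1
  join L7 pred L4: L4→L2 stop@L1
  join L7 pred L5: L5→L3 stop@L1
  join L8 pred L6: L6 stop@L1
  join L8 pred L7: L7 stop@L1
  DF(L0)=∅
  DF(L1)={L1}
  DF(L2)={L6,L7}
  DF(L3)={L1,L6,L7}
  DF(L4)={L7}
  DF(L5)={L6,L7}
  DF(L6)={L8}
  DF(L7)={L8}
  DF(L8)=∅

φ for d: defs {L1,L4,L5,L6,L8}
  DF⁺ = {L1,L6,L7,L8}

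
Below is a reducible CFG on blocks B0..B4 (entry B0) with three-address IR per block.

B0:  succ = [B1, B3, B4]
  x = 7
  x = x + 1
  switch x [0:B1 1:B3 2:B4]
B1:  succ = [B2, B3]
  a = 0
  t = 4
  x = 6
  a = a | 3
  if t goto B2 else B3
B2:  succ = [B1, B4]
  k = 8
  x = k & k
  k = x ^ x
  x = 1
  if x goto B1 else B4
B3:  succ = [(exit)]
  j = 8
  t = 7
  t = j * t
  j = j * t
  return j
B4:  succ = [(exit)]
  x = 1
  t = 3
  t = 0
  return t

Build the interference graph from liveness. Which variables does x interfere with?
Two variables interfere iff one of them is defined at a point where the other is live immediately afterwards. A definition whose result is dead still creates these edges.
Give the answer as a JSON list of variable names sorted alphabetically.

Block summaries:
  B0: {x} / ∅
  B1: {a,t,x} / ∅
  B2: {k,x} / ∅
  B3: {j,t} / ∅
  B4: {t,x} / ∅

Backward fixpoint:
  B0: in=∅ out=∅
  B1: in=∅ out=∅
  B2: in=∅ out=∅
  B3: in=∅ out=∅
  B4: in=∅ out=∅

Conflict graph:
  a — {t,x}
  j — {t}
  k — ∅
  t — {a,j,x}
  x — {a,t}

N(x) = ["a", "t"]

Answer: ["a", "t"]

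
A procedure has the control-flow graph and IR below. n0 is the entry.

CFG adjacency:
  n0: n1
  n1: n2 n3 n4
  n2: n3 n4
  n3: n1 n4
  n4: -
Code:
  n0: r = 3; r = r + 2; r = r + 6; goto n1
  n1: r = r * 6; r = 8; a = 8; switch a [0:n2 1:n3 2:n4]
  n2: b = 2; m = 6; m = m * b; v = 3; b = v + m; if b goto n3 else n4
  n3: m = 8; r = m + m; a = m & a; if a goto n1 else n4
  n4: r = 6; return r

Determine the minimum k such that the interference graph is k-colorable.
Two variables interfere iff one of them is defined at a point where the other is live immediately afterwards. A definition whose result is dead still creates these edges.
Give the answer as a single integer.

Answer: 3

Working:
def/use:
  n0: def={r} ue=∅
  n1: def={a,r} ue={r}
  n2: def={b,m,v} ue=∅
  n3: def={a,m,r} ue={a}
  n4: def={r} ue=∅

Liveness:
  n0 li=∅ lo={r}
  n1 li={r} lo={a}
  n2 li={a} lo={a}
  n3 li={a} lo={r}
  n4 li=∅ lo=∅

Interference:
  a — {b,m,r,v}
  b — {a,m}
  m — {a,b,r,v}
  r — {a,m}
  v — {a,m}

Registers:
  {a,b,m} pairwise interfere (3-clique) ⇒ χ ≥ 3
  3-colouring: r0={a}  r1={m}  r2={b,r,v}
  χ = 3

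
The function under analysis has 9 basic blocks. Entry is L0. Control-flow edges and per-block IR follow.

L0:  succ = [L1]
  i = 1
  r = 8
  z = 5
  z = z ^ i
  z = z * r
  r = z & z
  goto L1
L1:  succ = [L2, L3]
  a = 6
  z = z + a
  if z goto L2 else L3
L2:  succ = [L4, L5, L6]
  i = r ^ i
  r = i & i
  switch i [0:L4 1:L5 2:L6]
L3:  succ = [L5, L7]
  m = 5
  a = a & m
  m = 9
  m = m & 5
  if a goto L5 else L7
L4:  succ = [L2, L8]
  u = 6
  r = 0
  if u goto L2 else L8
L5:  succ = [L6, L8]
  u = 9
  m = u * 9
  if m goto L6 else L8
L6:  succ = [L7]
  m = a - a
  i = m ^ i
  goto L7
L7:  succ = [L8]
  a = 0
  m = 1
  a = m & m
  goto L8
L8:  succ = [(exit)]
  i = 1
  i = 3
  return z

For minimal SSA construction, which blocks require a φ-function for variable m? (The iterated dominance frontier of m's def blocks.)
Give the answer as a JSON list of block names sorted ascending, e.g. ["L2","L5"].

Answer: ["L5", "L6", "L7", "L8"]

Analysis:
idom tree: L1←L0 L2←L1 L3←L1 L4←L2 L5←L1 L6←L1 L7←L1 L8←L1
Dom at joins:
  L2: preds {L1,L4}: {L0,L1} ∩ {L0,L1,L2,L4} = {L0,L1}; idom=L1
  L5: preds {L2,L3}: {L0,L1,L2} ∩ {L0,L1,L3} = {L0,L1}; idom=L1
  L6: preds {L2,L5}: {L0,L1,L2} ∩ {L0,L1,L5} = {L0,L1}; idom=L1
  L7: preds {L3,L6}: {L0,L1,L3} ∩ {L0,L1,L6} = {L0,L1}; idom=L1
  L8: preds {L4,L5,L7}: {L0,L1,L2,L4} ∩ {L0,L1,L5} ∩ {L0,L1,L7} = {L0,L1}; idom=L1

DF derivation:
  join L2 pred L1: · stop@L1
  join L2 pred L4: L4→L2 stop@L1
  join L5 pred L2: L2 stop@L1
  join L5 pred L3: L3 stop@L1
  join L6 pred L2: L2 stop@L1
  join L6 pred L5: L5 stop@L1
  join L7 pred L3: L3 stop@L1
  join L7 pred L6: L6 stop@L1
  join L8 pred L4: L4→L2 stop@L1
  join L8 pred L5: L5 stop@L1
  join L8 pred L7: L7 stop@L1
  DF(L0)=∅
  DF(L1)=∅
  DF(L2)={L2,L5,L6,L8}
  DF(L3)={L5,L7}
  DF(L4)={L2,L8}
  DF(L5)={L6,L8}
  DF(L6)={L7}
  DF(L7)={L8}
  DF(L8)=∅

φ for m: defs {L3,L5,L6,L7}
  DF⁺ = {L5,L6,L7,L8}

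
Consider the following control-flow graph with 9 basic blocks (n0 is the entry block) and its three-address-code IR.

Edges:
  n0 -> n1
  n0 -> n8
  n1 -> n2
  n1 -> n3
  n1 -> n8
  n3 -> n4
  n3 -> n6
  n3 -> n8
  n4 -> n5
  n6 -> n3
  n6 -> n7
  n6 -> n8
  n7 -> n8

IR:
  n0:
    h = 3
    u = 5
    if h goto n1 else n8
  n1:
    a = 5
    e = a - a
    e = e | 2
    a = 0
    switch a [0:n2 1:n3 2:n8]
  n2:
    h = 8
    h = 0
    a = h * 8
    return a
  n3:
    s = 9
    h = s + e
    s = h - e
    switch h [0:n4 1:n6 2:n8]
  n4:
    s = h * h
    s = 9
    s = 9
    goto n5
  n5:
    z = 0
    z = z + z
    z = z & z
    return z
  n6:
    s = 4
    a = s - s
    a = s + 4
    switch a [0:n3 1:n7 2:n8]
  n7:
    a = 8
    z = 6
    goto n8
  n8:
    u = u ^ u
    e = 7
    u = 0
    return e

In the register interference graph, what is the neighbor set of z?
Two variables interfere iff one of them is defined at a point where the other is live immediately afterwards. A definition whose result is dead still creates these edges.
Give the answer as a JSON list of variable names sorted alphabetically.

def/use:
  n0: def={h,u} ue=∅
  n1: def={a,e} ue=∅
  n2: def={a,h} ue=∅
  n3: def={h,s} ue={e}
  n4: def={s} ue={h}
  n5: def={z} ue=∅
  n6: def={a,s} ue=∅
  n7: def={a,z} ue=∅
  n8: def={e,u} ue={u}

Liveness:
  n0: in=∅ out={u}
  n1: in={u} out={e,u}
  n2: in=∅ out=∅
  n3: in={e,u} out={e,h,u}
  n4: in={h} out=∅
  n5: in=∅ out=∅
  n6: in={e,u} out={e,u}
  n7: in={u} out={u}
  n8: in={u} out=∅

Interfere edges:
  a↔{e,s,u}
  e↔{a,h,s,u}
  h↔{e,s,u}
  s↔{a,e,h,u}
  u↔{a,e,h,s,z}
  z↔{u}

N(z) = ["u"]

Answer: ["u"]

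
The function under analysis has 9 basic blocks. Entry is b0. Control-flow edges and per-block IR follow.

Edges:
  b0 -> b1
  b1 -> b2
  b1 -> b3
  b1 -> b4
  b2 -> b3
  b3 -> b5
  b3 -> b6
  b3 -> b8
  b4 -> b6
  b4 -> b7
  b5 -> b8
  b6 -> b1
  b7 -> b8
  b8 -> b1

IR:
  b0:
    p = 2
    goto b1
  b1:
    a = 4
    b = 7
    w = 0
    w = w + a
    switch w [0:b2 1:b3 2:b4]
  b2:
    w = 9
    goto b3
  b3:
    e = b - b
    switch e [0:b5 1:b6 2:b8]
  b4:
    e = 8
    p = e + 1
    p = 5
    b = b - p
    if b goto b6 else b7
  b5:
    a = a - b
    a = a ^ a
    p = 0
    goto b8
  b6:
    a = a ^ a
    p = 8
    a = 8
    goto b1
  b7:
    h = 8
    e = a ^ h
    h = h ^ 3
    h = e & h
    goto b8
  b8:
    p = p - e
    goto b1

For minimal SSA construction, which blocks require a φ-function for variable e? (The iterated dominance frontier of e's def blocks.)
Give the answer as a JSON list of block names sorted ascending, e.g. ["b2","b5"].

Answer: ["b1", "b6", "b8"]

Derivation:
idom tree: b1←b0 b2←b1 b3←b1 b4←b1 b5←b3 b6←b1 b7←b4 b8←b1
Dom at joins:
  b1: preds {b0,b6,b8}: {b0} ∩ {b0,b1,b6} ∩ {b0,b1,b8} = {b0}; idom=b0
  b3: preds {b1,b2}: {b0,b1} ∩ {b0,b1,b2} = {b0,b1}; idom=b1
  b6: preds {b3,b4}: {b0,b1,b3} ∩ {b0,b1,b4} = {b0,b1}; idom=b1
  b8: preds {b3,b5,b7}: {b0,b1,b3} ∩ {b0,b1,b3,b5} ∩ {b0,b1,b4,b7} = {b0,b1}; idom=b1

DF derivation:
  b1←b0: walk · to b0
  b1←b6: walk b6→b1 to b0
  b1←b8: walk b8→b1 to b0
  b3←b1: walk · to b1
  b3←b2: walk b2 to b1
  b6←b3: walk b3 to b1
  b6←b4: walk b4 to b1
  b8←b3: walk b3 to b1
  b8←b5: walk b5→b3 to b1
  b8←b7: walk b7→b4 to b1
  b0 → ∅
  b1 → {b1}
  b2 → {b3}
  b3 → {b6,b8}
  b4 → {b6,b8}
  b5 → {b8}
  b6 → {b1}
  b7 → {b8}
  b8 → {b1}

φ for e: defs {b3,b4,b7}
  DF⁺ = {b1,b6,b8}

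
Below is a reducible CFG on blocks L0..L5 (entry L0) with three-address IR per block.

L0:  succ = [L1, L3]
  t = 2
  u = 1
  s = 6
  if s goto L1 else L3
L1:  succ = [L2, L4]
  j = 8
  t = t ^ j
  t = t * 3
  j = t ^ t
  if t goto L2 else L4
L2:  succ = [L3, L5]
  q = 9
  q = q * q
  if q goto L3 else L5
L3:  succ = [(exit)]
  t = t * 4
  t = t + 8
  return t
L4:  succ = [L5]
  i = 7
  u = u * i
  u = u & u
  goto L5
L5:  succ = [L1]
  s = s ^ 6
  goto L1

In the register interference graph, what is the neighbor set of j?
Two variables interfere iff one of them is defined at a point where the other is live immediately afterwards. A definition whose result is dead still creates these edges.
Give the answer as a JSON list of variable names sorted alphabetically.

Answer: ["s", "t", "u"]

Working:
def/use:
  L0: {s,t,u} / ∅
  L1: {j,t} / {t}
  L2: {q} / ∅
  L3: {t} / {t}
  L4: {i,u} / {u}
  L5: {s} / {s}

Liveness:
  L0 li=∅ lo={s,t,u}
  L1 li={s,t,u} lo={s,t,u}
  L2 li={s,t,u} lo={s,t,u}
  L3 li={t} lo=∅
  L4 li={s,t,u} lo={s,t,u}
  L5 li={s,t,u} lo={s,t,u}

Interfere edges:
  i: {s,t,u}
  j: {s,t,u}
  q: {s,t,u}
  s: {i,j,q,t,u}
  t: {i,j,q,s,u}
  u: {i,j,q,s,t}

N(j) = ["s", "t", "u"]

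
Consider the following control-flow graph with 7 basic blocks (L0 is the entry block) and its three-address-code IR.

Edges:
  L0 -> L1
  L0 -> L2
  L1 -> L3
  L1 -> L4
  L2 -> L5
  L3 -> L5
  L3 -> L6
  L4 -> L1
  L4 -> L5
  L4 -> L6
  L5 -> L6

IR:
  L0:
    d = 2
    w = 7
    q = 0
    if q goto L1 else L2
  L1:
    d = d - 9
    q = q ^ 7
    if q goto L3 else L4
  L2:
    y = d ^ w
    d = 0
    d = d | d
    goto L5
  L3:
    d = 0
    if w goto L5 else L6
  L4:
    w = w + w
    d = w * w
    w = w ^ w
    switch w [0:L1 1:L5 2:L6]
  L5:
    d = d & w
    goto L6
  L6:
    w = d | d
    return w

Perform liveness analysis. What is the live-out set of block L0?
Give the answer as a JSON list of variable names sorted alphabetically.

Block summaries:
  L0: def={d,q,w} ue=∅
  L1: def={d,q} ue={d,q}
  L2: def={d,y} ue={d,w}
  L3: def={d} ue={w}
  L4: def={d,w} ue={w}
  L5: def={d} ue={d,w}
  L6: def={w} ue={d}

Liveness:
  live L0: ∅→{d,q,w}
  live L1: {d,q,w}→{q,w}
  live L2: {d,w}→{d,w}
  live L3: {w}→{d,w}
  live L4: {q,w}→{d,q,w}
  live L5: {d,w}→{d}
  live L6: {d}→∅

live-out(L0) = ["d", "q", "w"]

Answer: ["d", "q", "w"]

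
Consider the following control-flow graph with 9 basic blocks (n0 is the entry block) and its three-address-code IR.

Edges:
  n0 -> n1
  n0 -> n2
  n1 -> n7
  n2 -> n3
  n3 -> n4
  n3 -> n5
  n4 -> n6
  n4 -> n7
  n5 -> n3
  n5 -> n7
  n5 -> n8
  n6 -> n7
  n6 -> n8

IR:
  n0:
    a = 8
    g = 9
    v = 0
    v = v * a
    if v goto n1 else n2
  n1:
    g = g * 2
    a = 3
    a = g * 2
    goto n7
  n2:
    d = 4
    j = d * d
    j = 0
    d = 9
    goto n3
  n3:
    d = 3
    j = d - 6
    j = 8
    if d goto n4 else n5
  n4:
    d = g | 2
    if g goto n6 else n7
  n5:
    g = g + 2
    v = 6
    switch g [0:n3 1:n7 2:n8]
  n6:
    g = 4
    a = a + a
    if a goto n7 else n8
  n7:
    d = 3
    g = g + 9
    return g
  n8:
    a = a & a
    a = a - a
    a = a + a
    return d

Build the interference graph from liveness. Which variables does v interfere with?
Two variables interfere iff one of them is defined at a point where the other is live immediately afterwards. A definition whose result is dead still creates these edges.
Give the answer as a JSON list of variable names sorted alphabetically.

Answer: ["a", "d", "g"]

Analysis:
Per-block:
  n0: {a,g,v} / ∅
  n1: {a,g} / {g}
  n2: {d,j} / ∅
  n3: {d,j} / ∅
  n4: {d} / {g}
  n5: {g,v} / {g}
  n6: {a,g} / {a}
  n7: {d,g} / {g}
  n8: {a} / {a,d}

Live sets:
  live n0: ∅→{a,g}
  live n1: {g}→{g}
  live n2: {a,g}→{a,g}
  live n3: {a,g}→{a,d,g}
  live n4: {a,g}→{a,d,g}
  live n5: {a,d,g}→{a,d,g}
  live n6: {a,d}→{a,d,g}
  live n7: {g}→∅
  live n8: {a,d}→∅

Interfere edges:
  a: {d,g,j,v}
  d: {a,g,j,v}
  g: {a,d,j,v}
  j: {a,d,g}
  v: {a,d,g}

N(v) = ["a", "d", "g"]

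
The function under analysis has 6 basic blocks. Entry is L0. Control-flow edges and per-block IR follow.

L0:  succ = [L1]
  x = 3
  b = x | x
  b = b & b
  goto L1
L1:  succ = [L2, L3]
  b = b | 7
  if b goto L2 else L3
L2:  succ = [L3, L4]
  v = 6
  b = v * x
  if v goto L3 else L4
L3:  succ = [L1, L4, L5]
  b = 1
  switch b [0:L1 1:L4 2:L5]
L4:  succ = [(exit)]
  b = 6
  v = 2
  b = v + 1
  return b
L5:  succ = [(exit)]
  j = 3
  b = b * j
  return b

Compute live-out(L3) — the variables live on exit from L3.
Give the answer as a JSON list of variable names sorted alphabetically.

Per-block:
  L0: {b,x} / ∅
  L1: {b} / {b}
  L2: {b,v} / {x}
  L3: {b} / ∅
  L4: {b,v} / ∅
  L5: {b,j} / {b}

Liveness:
  L0 li=∅ lo={b,x}
  L1 li={b,x} lo={x}
  L2 li={x} lo={x}
  L3 li={x} lo={b,x}
  L4 li=∅ lo=∅
  L5 li={b} lo=∅

live-out(L3) = ["b", "x"]

Answer: ["b", "x"]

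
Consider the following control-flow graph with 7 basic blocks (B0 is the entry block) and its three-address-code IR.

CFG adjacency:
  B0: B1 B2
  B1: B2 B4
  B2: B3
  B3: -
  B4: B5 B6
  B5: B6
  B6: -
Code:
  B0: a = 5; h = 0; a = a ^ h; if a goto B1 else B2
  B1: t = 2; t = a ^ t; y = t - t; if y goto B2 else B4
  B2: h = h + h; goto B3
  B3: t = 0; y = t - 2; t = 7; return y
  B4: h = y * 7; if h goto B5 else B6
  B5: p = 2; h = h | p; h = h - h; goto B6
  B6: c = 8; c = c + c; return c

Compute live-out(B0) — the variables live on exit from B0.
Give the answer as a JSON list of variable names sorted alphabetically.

Per-block:
  B0: def={a,h} ue=∅
  B1: def={t,y} ue={a}
  B2: def={h} ue={h}
  B3: def={t,y} ue=∅
  B4: def={h} ue={y}
  B5: def={h,p} ue={h}
  B6: def={c} ue=∅

Backward fixpoint:
  live B0: ∅→{a,h}
  live B1: {a,h}→{h,y}
  live B2: {h}→∅
  live B3: ∅→∅
  live B4: {y}→{h}
  live B5: {h}→∅
  live B6: ∅→∅

live-out(B0) = ["a", "h"]

Answer: ["a", "h"]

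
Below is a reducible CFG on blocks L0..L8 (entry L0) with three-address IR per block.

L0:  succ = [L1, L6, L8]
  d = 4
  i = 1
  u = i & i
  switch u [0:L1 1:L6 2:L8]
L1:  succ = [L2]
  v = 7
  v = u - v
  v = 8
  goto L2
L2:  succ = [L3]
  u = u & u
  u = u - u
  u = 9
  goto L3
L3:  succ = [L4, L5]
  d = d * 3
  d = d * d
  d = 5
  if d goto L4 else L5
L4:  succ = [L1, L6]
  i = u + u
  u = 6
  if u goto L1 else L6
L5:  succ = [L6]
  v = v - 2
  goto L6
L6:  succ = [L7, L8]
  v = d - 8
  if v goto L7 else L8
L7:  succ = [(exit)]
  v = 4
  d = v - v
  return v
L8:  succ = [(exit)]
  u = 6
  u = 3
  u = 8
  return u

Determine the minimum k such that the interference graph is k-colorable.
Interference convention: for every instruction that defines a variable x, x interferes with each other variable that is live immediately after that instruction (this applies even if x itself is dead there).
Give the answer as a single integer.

Per-block:
  L0: def={d,i,u} ue=∅
  L1: def={v} ue={u}
  L2: def={u} ue={u}
  L3: def={d} ue={d}
  L4: def={i,u} ue={u}
  L5: def={v} ue={v}
  L6: def={v} ue={d}
  L7: def={d,v} ue=∅
  L8: def={u} ue=∅

Live sets:
  live L0: ∅→{d,u}
  live L1: {d,u}→{d,u,v}
  live L2: {d,u,v}→{d,u,v}
  live L3: {d,u,v}→{d,u,v}
  live L4: {d,u}→{d,u}
  live L5: {d,v}→{d}
  live L6: {d}→∅
  live L7: ∅→∅
  live L8: ∅→∅

Interference:
  d↔{i,u,v}
  i↔{d}
  u↔{d,v}
  v↔{d,u}

Registers:
  {d,u,v} pairwise interfere (3-clique) ⇒ χ ≥ 3
  3-colouring: R0={d}  R1={i,u}  R2={v}
  χ = 3

Answer: 3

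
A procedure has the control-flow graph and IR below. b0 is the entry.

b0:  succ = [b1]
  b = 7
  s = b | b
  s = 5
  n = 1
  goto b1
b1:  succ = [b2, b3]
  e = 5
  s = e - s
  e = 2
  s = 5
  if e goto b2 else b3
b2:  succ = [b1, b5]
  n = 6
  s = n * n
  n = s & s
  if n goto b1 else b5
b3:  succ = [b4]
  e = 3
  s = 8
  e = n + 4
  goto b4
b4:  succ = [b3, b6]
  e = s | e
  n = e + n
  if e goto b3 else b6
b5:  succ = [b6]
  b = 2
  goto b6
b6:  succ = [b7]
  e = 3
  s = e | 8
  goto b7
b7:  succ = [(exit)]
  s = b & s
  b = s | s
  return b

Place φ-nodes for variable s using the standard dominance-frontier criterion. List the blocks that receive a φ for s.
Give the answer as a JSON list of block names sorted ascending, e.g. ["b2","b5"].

idom tree: b1←b0 b2←b1 b3←b1 b4←b3 b5←b2 b6←b1 b7←b6
Dom∩ at merges:
  b1: preds {b0,b2}: {b0} ∩ {b0,b1,b2} = {b0}; idom=b0
  b3: preds {b1,b4}: {b0,b1} ∩ {b0,b1,b3,b4} = {b0,b1}; idom=b1
  b6: preds {b4,b5}: {b0,b1,b3,b4} ∩ {b0,b1,b2,b5} = {b0,b1}; idom=b1

Frontier:
  join b1 pred b0: · stop@b0
  join b1 pred b2: b2→b1 stop@b0
  join b3 pred b1: · stop@b1
  join b3 pred b4: b4→b3 stop@b1
  join b6 pred b4: b4→b3 stop@b1
  join b6 pred b5: b5→b2 stop@b1
  DF(b0)=∅
  DF(b1)={b1}
  DF(b2)={b1,b6}
  DF(b3)={b3,b6}
  DF(b4)={b3,b6}
  DF(b5)={b6}
  DF(b6)=∅
  DF(b7)=∅

φ for s: defs {b0,b1,b2,b3,b6,b7}
  DF⁺ = {b1,b3,b6}

Answer: ["b1", "b3", "b6"]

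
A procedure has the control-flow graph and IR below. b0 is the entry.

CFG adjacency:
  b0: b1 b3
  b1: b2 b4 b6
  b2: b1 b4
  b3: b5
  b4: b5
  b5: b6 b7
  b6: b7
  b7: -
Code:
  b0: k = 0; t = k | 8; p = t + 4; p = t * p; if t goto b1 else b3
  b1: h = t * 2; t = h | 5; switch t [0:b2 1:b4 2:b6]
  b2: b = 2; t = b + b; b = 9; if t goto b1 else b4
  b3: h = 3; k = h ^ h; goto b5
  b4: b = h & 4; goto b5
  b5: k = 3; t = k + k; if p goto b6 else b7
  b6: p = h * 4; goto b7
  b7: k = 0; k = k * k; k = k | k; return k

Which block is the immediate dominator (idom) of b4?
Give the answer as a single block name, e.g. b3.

Answer: b1

Analysis:
idom tree: b1←b0 b2←b1 b3←b0 b4←b1 b5←b0 b6←b0 b7←b0
Dom∩ at merges:
  b1: preds {b0,b2}: {b0} ∩ {b0,b1,b2} = {b0}; idom=b0
  b4: preds {b1,b2}: {b0,b1} ∩ {b0,b1,b2} = {b0,b1}; idom=b1
  b5: preds {b3,b4}: {b0,b3} ∩ {b0,b1,b4} = {b0}; idom=b0
  b6: preds {b1,b5}: {b0,b1} ∩ {b0,b5} = {b0}; idom=b0
  b7: preds {b5,b6}: {b0,b5} ∩ {b0,b6} = {b0}; idom=b0

idom(b4) = b1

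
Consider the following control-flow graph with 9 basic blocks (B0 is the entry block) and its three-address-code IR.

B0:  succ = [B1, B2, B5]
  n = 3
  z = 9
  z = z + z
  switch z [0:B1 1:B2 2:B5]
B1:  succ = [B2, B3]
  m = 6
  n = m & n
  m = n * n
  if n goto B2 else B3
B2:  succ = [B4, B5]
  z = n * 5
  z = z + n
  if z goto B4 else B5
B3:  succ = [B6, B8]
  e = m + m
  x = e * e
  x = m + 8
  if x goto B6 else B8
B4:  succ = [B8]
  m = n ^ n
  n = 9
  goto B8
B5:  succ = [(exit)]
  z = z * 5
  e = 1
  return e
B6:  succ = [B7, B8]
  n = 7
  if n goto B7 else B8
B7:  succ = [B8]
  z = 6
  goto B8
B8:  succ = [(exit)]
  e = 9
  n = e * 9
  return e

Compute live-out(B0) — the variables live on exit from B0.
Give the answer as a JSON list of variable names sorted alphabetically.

Answer: ["n", "z"]

Analysis:
def/use:
  B0: def={n,z} ue=∅
  B1: def={m,n} ue={n}
  B2: def={z} ue={n}
  B3: def={e,x} ue={m}
  B4: def={m,n} ue={n}
  B5: def={e,z} ue={z}
  B6: def={n} ue=∅
  B7: def={z} ue=∅
  B8: def={e,n} ue=∅

Liveness:
  live B0: ∅→{n,z}
  live B1: {n}→{m,n}
  live B2: {n}→{n,z}
  live B3: {m}→∅
  live B4: {n}→∅
  live B5: {z}→∅
  live B6: ∅→∅
  live B7: ∅→∅
  live B8: ∅→∅

live-out(B0) = ["n", "z"]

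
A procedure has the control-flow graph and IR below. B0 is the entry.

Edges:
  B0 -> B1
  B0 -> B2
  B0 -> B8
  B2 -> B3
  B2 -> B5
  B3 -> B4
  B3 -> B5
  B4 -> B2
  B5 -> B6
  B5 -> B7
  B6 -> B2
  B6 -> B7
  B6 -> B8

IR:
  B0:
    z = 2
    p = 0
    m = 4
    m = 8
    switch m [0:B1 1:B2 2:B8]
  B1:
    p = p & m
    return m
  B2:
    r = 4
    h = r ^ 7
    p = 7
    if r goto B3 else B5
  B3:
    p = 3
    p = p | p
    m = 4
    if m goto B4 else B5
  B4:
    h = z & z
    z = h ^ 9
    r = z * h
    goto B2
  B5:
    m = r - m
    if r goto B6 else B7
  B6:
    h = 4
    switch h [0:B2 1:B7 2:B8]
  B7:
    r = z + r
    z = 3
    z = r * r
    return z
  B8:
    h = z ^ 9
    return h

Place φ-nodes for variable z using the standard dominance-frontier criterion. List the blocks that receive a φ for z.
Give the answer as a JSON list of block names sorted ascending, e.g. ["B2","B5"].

idom tree: B1←B0 B2←B0 B3←B2 B4←B3 B5←B2 B6←B5 B7←B5 B8←B0
Dom∩ at merges:
  B2: preds {B0,B4,B6}: {B0} ∩ {B0,B2,B3,B4} ∩ {B0,B2,B5,B6} = {B0}; idom=B0
  B5: preds {B2,B3}: {B0,B2} ∩ {B0,B2,B3} = {B0,B2}; idom=B2
  B7: preds {B5,B6}: {B0,B2,B5} ∩ {B0,B2,B5,B6} = {B0,B2,B5}; idom=B5
  B8: preds {B0,B6}: {B0} ∩ {B0,B2,B5,B6} = {B0}; idom=B0

DF walk-up:
  B2←B0: walk · to B0
  B2←B4: walk B4→B3→B2 to B0
  B2←B6: walk B6→B5→B2 to B0
  B5←B2: walk · to B2
  B5←B3: walk B3 to B2
  B7←B5: walk · to B5
  B7←B6: walk B6 to B5
  B8←B0: walk · to B0
  B8←B6: walk B6→B5→B2 to B0
  DF(B0)=∅
  DF(B1)=∅
  DF(B2)={B2,B8}
  DF(B3)={B2,B5}
  DF(B4)={B2}
  DF(B5)={B2,B8}
  DF(B6)={B2,B7,B8}
  DF(B7)=∅
  DF(B8)=∅

φ for z: defs {B0,B4,B7}
  DF⁺ = {B2,B8}

Answer: ["B2", "B8"]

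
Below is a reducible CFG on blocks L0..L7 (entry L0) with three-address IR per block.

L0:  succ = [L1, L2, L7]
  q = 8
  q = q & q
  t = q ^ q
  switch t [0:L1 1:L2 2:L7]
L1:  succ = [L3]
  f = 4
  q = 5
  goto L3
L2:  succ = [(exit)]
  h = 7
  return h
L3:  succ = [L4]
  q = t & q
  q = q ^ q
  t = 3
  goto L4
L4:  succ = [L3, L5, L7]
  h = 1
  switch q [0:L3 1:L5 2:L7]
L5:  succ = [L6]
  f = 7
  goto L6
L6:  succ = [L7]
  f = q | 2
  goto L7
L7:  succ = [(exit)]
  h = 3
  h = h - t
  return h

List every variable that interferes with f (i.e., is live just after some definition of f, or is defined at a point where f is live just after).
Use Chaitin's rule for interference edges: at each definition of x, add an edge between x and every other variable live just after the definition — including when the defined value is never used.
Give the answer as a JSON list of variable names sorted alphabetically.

Block summaries:
  L0 def {q,t} use ∅
  L1 def {f,q} use ∅
  L2 def {h} use ∅
  L3 def {q,t} use {q,t}
  L4 def {h} use {q}
  L5 def {f} use ∅
  L6 def {f} use {q}
  L7 def {h} use {t}

Liveness:
  L0 li=∅ lo={t}
  L1 li={t} lo={q,t}
  L2 li=∅ lo=∅
  L3 li={q,t} lo={q,t}
  L4 li={q,t} lo={q,t}
  L5 li={q,t} lo={q,t}
  L6 li={q,t} lo={t}
  L7 li={t} lo=∅

Conflict graph:
  f — {q,t}
  h — {q,t}
  q — {f,h,t}
  t — {f,h,q}

N(f) = ["q", "t"]

Answer: ["q", "t"]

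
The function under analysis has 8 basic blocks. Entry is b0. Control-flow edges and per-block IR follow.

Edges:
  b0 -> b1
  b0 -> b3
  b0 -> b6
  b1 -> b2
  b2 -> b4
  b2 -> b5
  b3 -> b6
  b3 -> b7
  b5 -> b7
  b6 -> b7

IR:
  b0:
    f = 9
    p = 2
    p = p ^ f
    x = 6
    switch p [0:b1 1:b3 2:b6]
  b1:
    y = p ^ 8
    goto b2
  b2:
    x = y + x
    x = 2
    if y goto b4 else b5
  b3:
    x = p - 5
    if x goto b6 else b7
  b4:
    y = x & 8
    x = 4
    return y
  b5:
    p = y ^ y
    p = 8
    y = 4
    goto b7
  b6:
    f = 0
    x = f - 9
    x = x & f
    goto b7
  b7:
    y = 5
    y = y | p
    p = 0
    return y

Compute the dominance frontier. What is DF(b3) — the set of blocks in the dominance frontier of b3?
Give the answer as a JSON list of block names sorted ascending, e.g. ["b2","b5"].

Answer: ["b6", "b7"]

Derivation:
idom tree: b1←b0 b2←b1 b3←b0 b4←b2 b5←b2 b6←b0 b7←b0
Join-block Dom:
  b6: preds {b0,b3}: {b0} ∩ {b0,b3} = {b0}; idom=b0
  b7: preds {b3,b5,b6}: {b0,b3} ∩ {b0,b1,b2,b5} ∩ {b0,b6} = {b0}; idom=b0

DF walk-up:
  b6←b0: walk · to b0
  b6←b3: walk b3 to b0
  b7←b3: walk b3 to b0
  b7←b5: walk b5→b2→b1 to b0
  b7←b6: walk b6 to b0
  b0 → ∅
  b1 → {b7}
  b2 → {b7}
  b3 → {b6,b7}
  b4 → ∅
  b5 → {b7}
  b6 → {b7}
  b7 → ∅

DF(b3) = ["b6", "b7"]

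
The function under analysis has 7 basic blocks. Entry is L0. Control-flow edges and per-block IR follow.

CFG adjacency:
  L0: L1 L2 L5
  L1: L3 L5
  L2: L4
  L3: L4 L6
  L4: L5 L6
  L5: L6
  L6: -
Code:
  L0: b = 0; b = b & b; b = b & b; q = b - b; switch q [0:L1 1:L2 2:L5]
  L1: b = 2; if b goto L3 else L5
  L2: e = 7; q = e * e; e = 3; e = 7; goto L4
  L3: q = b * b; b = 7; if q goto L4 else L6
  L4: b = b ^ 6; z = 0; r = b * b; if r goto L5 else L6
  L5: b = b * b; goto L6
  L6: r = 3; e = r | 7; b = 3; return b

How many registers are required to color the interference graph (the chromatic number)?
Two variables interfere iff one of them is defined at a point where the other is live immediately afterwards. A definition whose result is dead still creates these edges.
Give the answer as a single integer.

Answer: 2

Derivation:
def/use:
  L0 def {b,q} use ∅
  L1 def {b} use ∅
  L2 def {e,q} use ∅
  L3 def {b,q} use {b}
  L4 def {b,r,z} use {b}
  L5 def {b} use {b}
  L6 def {b,e,r} use ∅

Backward fixpoint:
  L0 li=∅ lo={b}
  L1 li=∅ lo={b}
  L2 li={b} lo={b}
  L3 li={b} lo={b}
  L4 li={b} lo={b}
  L5 li={b} lo=∅
  L6 li=∅ lo=∅

Interference:
  b — {e,q,r,z}
  e — {b}
  q — {b}
  r — {b}
  z — {b}

Registers:
  clique {b,e} ⇒ need ≥ 2
  assign b→c0 e→c1 q→c1 r→c1 z→c1 — no edge inside a register ⇒ χ ≤ 2
  χ = 2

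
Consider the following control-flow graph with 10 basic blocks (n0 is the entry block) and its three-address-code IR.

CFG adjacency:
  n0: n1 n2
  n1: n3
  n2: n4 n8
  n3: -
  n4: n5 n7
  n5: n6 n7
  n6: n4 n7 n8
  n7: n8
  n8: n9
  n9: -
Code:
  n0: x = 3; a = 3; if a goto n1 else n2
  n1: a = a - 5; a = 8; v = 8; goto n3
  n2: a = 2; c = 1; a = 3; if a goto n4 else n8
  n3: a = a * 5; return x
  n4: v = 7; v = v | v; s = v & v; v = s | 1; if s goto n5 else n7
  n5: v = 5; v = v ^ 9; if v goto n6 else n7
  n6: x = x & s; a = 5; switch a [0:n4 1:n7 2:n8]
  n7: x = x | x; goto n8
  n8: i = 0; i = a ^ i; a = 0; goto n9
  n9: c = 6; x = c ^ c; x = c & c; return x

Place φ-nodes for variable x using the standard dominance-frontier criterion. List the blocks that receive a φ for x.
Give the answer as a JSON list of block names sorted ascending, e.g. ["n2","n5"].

Answer: ["n4", "n7", "n8"]

Working:
idom tree: n1←n0 n2←n0 n3←n1 n4←n2 n5←n4 n6←n5 n7←n4 n8←n2 n9←n8
Dom∩ at merges:
  n4: preds {n2,n6}: {n0,n2} ∩ {n0,n2,n4,n5,n6} = {n0,n2}; idom=n2
  n7: preds {n4,n5,n6}: {n0,n2,n4} ∩ {n0,n2,n4,n5} ∩ {n0,n2,n4,n5,n6} = {n0,n2,n4}; idom=n4
  n8: preds {n2,n6,n7}: {n0,n2} ∩ {n0,n2,n4,n5,n6} ∩ {n0,n2,n4,n7} = {n0,n2}; idom=n2

DF derivation:
  join n4 pred n2: · stop@n2
  join n4 pred n6: n6→n5→n4 stop@n2
  join n7 pred n4: · stop@n4
  join n7 pred n5: n5 stop@n4
  join n7 pred n6: n6→n5 stop@n4
  join n8 pred n2: · stop@n2
  join n8 pred n6: n6→n5→n4 stop@n2
  join n8 pred n7: n7→n4 stop@n2
  n0 → ∅
  n1 → ∅
  n2 → ∅
  n3 → ∅
  n4 → {n4,n8}
  n5 → {n4,n7,n8}
  n6 → {n4,n7,n8}
  n7 → {n8}
  n8 → ∅
  n9 → ∅

φ for x: defs {n0,n6,n7,n9}
  DF⁺ = {n4,n7,n8}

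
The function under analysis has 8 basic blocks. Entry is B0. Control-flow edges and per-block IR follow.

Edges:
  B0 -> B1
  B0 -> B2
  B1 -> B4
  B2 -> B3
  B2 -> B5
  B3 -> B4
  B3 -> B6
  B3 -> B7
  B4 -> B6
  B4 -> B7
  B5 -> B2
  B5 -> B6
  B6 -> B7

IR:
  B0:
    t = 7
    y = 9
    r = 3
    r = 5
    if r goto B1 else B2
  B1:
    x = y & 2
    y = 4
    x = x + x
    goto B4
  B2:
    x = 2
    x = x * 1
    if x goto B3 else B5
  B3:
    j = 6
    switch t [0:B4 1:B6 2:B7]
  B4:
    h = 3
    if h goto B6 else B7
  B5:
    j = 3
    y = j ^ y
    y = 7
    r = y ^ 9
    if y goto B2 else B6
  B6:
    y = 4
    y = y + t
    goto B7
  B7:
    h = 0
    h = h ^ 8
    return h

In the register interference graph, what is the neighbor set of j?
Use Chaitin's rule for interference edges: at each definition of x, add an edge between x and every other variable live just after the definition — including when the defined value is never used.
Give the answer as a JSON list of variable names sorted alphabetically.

Answer: ["t", "y"]

Working:
Per-block:
  B0: {r,t,y} / ∅
  B1: {x,y} / {y}
  B2: {x} / ∅
  B3: {j} / {t}
  B4: {h} / ∅
  B5: {j,r,y} / {y}
  B6: {y} / {t}
  B7: {h} / ∅

Liveness:
  live B0: ∅→{t,y}
  live B1: {t,y}→{t}
  live B2: {t,y}→{t,y}
  live B3: {t}→{t}
  live B4: {t}→{t}
  live B5: {t,y}→{t,y}
  live B6: {t}→∅
  live B7: ∅→∅

Interfere edges:
  h — {t}
  j — {t,y}
  r — {t,y}
  t — {h,j,r,x,y}
  x — {t,y}
  y — {j,r,t,x}

N(j) = ["t", "y"]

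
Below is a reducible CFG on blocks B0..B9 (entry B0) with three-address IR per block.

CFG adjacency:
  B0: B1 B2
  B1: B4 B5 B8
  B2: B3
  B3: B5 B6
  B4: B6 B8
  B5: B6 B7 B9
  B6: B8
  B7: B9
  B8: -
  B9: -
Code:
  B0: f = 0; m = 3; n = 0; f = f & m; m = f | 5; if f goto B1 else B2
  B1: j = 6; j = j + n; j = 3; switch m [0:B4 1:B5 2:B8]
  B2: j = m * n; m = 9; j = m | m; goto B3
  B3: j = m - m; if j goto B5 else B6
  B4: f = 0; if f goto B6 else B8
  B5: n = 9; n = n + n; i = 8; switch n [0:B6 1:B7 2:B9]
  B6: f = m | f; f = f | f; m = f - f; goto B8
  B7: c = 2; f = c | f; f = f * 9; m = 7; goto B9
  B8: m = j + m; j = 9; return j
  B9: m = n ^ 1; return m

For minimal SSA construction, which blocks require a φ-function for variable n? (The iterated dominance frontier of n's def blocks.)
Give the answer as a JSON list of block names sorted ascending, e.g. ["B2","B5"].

idom tree: B1←B0 B2←B0 B3←B2 B4←B1 B5←B0 B6←B0 B7←B5 B8←B0 B9←B5
Dom∩ at merges:
  B5: preds {B1,B3}: {B0,B1} ∩ {B0,B2,B3} = {B0}; idom=B0
  B6: preds {B3,B4,B5}: {B0,B2,B3} ∩ {B0,B1,B4} ∩ {B0,B5} = {B0}; idom=B0
  B8: preds {B1,B4,B6}: {B0,B1} ∩ {B0,B1,B4} ∩ {B0,B6} = {B0}; idom=B0
  B9: preds {B5,B7}: {B0,B5} ∩ {B0,B5,B7} = {B0,B5}; idom=B5

DF derivation:
  join B5 pred B1: B1 stop@B0
  join B5 pred B3: B3→B2 stop@B0
  join B6 pred B3: B3→B2 stop@B0
  join B6 pred B4: B4→B1 stop@B0
  join B6 pred B5: B5 stop@B0
  join B8 pred B1: B1 stop@B0
  join B8 pred B4: B4→B1 stop@B0
  join B8 pred B6: B6 stop@B0
  join B9 pred B5: · stop@B5
  join B9 pred B7: B7 stop@B5
  DF(B0)=∅
  DF(B1)={B5,B6,B8}
  DF(B2)={B5,B6}
  DF(B3)={B5,B6}
  DF(B4)={B6,B8}
  DF(B5)={B6}
  DF(B6)={B8}
  DF(B7)={B9}
  DF(B8)=∅
  DF(B9)=∅

φ for n: defs {B0,B5}
  DF⁺ = {B6,B8}

Answer: ["B6", "B8"]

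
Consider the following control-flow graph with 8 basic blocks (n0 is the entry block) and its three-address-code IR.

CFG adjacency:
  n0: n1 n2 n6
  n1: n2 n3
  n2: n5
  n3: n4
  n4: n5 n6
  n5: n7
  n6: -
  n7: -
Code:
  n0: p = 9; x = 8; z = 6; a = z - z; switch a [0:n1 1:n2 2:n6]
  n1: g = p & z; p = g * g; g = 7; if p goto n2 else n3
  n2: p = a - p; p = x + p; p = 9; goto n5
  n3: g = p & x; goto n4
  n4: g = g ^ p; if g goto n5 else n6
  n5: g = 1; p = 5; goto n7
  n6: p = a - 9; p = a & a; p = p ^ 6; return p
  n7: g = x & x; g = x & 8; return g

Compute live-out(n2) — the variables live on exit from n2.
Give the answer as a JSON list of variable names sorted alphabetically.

Block summaries:
  n0: {a,p,x,z} / ∅
  n1: {g,p} / {p,z}
  n2: {p} / {a,p,x}
  n3: {g} / {p,x}
  n4: {g} / {g,p}
  n5: {g,p} / ∅
  n6: {p} / {a}
  n7: {g} / {x}

Backward fixpoint:
  live n0: ∅→{a,p,x,z}
  live n1: {a,p,x,z}→{a,p,x}
  live n2: {a,p,x}→{x}
  live n3: {a,p,x}→{a,g,p,x}
  live n4: {a,g,p,x}→{a,x}
  live n5: {x}→{x}
  live n6: {a}→∅
  live n7: {x}→∅

live-out(n2) = ["x"]

Answer: ["x"]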